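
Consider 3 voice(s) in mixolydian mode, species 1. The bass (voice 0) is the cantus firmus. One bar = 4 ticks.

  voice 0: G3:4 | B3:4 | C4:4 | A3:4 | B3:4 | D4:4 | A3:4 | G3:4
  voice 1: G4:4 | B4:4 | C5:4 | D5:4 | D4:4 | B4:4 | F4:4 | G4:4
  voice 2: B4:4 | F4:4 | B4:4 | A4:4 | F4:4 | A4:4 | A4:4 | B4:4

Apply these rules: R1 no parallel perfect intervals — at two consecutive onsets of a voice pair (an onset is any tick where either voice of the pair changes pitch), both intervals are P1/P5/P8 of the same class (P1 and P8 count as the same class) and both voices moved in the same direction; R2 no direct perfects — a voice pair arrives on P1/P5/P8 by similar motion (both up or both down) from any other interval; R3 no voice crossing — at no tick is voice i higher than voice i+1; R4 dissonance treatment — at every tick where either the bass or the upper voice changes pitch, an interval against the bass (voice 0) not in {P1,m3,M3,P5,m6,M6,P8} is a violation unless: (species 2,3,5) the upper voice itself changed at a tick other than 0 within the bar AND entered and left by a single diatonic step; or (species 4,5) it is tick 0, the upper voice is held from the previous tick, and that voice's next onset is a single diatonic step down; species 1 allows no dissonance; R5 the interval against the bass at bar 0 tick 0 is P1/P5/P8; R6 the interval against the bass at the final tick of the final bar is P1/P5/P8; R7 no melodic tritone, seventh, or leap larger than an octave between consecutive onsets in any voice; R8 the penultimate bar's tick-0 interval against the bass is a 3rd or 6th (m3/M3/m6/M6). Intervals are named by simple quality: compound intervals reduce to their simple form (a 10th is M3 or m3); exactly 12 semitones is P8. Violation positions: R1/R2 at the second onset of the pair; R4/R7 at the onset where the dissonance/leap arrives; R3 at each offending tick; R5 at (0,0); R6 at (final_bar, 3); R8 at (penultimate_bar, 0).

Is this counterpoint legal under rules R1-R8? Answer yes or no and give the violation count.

bar 0: v0=G3 v1=G4 v2=B4 (M3)
bar 1: v0=B3 v1=B4 v2=F4 (TT)
bar 2: v0=C4 v1=C5 v2=B4 (M7)
bar 3: v0=A3 v1=D5 v2=A4 (P8)
bar 4: v0=B3 v1=D4 v2=F4 (TT)
bar 5: v0=D4 v1=B4 v2=A4 (P5)
bar 6: v0=A3 v1=F4 v2=A4 (P8)
bar 7: v0=G3 v1=G4 v2=B4 (M3)
  R5 @ bar0.0: opens on M3
  R1 @ bar1.0: G3/G4 P8 -> B3/B4 P8 similar
  R3 @ bar1.0: B4 above F4
  R4 @ bar1.0: B3/F4 TT untreated
  R7 @ bar1.0: B4->F4 leap 6st
  R3 @ bar1.1: B4 above F4
  R3 @ bar1.2: B4 above F4
  R3 @ bar1.3: B4 above F4
  R1 @ bar2.0: B3/B4 P8 -> C4/C5 P8 similar
  R3 @ bar2.0: C5 above B4
  R4 @ bar2.0: C4/B4 M7 untreated
  R7 @ bar2.0: F4->B4 leap 6st
  R3 @ bar2.1: C5 above B4
  R3 @ bar2.2: C5 above B4
  R3 @ bar2.3: C5 above B4
  R2 @ bar3.0: C4/B4 M7 -> A3/A4 P8 similar
  R3 @ bar3.0: D5 above A4
  R4 @ bar3.0: A3/D5 P4 untreated
  R3 @ bar3.1: D5 above A4
  R3 @ bar3.2: D5 above A4
  R3 @ bar3.3: D5 above A4
  R4 @ bar4.0: B3/F4 TT untreated
  R2 @ bar5.0: B3/F4 TT -> D4/A4 P5 similar
  R3 @ bar5.0: B4 above A4
  R3 @ bar5.1: B4 above A4
  R3 @ bar5.2: B4 above A4
  R3 @ bar5.3: B4 above A4
  R7 @ bar6.0: B4->F4 leap 6st
  R8 @ bar6.0: penult P8 not 3rd/6th
  R6 @ bar7.3: closes on M3

No (30 violations)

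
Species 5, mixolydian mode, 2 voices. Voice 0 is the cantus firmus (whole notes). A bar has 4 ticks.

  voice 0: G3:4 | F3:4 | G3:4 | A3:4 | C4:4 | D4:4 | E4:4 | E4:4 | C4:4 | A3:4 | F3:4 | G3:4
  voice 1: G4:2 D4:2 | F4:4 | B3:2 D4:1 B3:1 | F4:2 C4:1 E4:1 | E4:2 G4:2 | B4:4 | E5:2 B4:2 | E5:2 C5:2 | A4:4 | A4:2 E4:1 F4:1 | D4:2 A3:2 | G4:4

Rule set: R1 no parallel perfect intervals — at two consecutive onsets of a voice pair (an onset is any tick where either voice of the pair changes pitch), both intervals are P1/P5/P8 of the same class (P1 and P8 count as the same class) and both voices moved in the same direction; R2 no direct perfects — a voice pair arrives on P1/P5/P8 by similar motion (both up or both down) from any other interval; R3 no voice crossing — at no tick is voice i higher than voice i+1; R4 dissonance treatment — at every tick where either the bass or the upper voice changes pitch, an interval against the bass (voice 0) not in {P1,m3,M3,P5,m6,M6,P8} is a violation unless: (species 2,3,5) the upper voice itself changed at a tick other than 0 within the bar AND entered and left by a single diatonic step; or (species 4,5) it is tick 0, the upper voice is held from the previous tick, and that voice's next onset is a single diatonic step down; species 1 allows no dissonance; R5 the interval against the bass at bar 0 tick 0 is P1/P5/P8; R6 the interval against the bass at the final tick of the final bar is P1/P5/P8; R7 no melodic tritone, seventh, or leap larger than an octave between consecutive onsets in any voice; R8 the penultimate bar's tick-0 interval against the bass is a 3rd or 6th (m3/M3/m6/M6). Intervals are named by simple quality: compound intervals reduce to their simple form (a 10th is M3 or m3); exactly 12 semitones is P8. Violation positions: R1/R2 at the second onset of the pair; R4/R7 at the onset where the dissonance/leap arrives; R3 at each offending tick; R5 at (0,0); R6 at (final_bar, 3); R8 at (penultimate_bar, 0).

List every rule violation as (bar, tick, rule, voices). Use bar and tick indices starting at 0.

(2, 0, R7, (1,))
(3, 0, R7, (1,))
(6, 0, R2, (0, 1))
(11, 0, R2, (0, 1))
(11, 0, R7, (1,))

bar 0: v0=G3 v1=G4 downbeat P8
bar 1: v0=F3 v1=F4 downbeat P8
bar 2: v0=G3 v1=B3 downbeat M3
bar 3: v0=A3 v1=F4 downbeat m6
bar 4: v0=C4 v1=E4 downbeat M3
bar 5: v0=D4 v1=B4 downbeat M6
bar 6: v0=E4 v1=E5 downbeat P8
bar 7: v0=E4 v1=E5 downbeat P8
bar 8: v0=C4 v1=A4 downbeat M6
bar 9: v0=A3 v1=A4 downbeat P8
bar 10: v0=F3 v1=D4 downbeat M6
bar 11: v0=G3 v1=G4 downbeat P8
  -> R7 @ bar 2 tick 0 v(1,): F4->B3 leap 6st
  -> R7 @ bar 3 tick 0 v(1,): B3->F4 leap 6st
  -> R2 @ bar 6 tick 0 v(0, 1): D4/B4 M6 -> E4/E5 P8 similar
  -> R2 @ bar 11 tick 0 v(0, 1): F3/A3 M3 -> G3/G4 P8 similar
  -> R7 @ bar 11 tick 0 v(1,): A3->G4 leap 10st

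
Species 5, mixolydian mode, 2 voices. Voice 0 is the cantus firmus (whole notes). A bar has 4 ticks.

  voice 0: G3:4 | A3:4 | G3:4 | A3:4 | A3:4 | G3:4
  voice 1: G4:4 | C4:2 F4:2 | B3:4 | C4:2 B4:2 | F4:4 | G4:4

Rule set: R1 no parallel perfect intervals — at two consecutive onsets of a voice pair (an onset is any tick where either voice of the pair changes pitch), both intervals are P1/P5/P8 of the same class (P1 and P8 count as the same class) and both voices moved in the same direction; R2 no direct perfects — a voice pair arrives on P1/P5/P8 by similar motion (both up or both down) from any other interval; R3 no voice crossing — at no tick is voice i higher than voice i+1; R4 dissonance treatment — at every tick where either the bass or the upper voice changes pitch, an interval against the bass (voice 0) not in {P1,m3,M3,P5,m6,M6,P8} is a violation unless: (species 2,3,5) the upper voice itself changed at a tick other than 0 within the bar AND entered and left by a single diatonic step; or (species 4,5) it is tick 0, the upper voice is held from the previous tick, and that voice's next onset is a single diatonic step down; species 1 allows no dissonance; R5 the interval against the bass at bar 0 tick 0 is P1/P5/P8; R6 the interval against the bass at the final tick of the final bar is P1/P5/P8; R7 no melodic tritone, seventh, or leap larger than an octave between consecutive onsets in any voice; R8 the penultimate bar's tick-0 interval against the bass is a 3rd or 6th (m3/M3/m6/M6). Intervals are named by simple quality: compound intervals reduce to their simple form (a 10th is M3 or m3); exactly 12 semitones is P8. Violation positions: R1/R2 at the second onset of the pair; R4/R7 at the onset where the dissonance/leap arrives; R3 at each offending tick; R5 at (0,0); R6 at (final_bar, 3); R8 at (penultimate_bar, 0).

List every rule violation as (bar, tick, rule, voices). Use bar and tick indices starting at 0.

(2, 0, R7, (1,))
(3, 2, R4, (0, 1))
(3, 2, R7, (1,))
(4, 0, R7, (1,))

bar 0: v0=G3 v1=G4 downbeat P8
bar 1: v0=A3 v1=C4 downbeat m3
bar 2: v0=G3 v1=B3 downbeat M3
bar 3: v0=A3 v1=C4 downbeat m3
bar 4: v0=A3 v1=F4 downbeat m6
bar 5: v0=G3 v1=G4 downbeat P8
  -> R7 @ bar 2 tick 0 v(1,): F4->B3 leap 6st
  -> R4 @ bar 3 tick 2 v(0, 1): A3/B4 M2 untreated
  -> R7 @ bar 3 tick 2 v(1,): C4->B4 leap 11st
  -> R7 @ bar 4 tick 0 v(1,): B4->F4 leap 6st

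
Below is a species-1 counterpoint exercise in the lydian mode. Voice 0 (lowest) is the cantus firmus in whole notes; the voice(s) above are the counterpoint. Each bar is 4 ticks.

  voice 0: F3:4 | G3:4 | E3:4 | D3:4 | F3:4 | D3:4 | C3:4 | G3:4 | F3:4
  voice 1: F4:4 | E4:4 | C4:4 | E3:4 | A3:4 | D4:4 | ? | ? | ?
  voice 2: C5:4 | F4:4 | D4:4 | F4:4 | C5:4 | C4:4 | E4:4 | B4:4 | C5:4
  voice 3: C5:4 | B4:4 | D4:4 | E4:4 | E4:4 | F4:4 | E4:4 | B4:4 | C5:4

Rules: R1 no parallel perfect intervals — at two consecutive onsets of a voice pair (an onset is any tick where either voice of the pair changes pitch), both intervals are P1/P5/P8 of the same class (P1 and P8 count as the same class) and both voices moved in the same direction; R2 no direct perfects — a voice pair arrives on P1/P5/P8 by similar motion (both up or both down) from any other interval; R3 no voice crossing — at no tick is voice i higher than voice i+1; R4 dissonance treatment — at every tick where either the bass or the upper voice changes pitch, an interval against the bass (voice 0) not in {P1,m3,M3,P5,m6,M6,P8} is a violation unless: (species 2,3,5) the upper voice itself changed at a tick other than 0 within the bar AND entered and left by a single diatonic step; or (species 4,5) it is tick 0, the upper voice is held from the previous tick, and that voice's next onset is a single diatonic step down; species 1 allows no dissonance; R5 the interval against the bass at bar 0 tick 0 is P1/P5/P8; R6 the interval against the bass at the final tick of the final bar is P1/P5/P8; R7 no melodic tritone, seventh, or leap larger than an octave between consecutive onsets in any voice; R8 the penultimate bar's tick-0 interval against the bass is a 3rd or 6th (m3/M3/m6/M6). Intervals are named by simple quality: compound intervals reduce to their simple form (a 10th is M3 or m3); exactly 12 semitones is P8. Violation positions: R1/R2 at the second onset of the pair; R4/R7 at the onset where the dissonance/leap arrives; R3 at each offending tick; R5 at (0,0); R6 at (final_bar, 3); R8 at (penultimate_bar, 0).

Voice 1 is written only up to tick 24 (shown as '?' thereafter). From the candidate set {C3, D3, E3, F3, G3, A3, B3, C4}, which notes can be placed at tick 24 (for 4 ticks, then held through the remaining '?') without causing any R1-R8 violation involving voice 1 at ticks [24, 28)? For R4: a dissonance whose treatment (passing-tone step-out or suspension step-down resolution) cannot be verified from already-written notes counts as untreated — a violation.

{}

C3: violates R1,R7
D3: violates R4
E3: violates R2,R7
F3: violates R4
G3: violates R2
A3: violates R2
B3: violates R4
C4: violates R1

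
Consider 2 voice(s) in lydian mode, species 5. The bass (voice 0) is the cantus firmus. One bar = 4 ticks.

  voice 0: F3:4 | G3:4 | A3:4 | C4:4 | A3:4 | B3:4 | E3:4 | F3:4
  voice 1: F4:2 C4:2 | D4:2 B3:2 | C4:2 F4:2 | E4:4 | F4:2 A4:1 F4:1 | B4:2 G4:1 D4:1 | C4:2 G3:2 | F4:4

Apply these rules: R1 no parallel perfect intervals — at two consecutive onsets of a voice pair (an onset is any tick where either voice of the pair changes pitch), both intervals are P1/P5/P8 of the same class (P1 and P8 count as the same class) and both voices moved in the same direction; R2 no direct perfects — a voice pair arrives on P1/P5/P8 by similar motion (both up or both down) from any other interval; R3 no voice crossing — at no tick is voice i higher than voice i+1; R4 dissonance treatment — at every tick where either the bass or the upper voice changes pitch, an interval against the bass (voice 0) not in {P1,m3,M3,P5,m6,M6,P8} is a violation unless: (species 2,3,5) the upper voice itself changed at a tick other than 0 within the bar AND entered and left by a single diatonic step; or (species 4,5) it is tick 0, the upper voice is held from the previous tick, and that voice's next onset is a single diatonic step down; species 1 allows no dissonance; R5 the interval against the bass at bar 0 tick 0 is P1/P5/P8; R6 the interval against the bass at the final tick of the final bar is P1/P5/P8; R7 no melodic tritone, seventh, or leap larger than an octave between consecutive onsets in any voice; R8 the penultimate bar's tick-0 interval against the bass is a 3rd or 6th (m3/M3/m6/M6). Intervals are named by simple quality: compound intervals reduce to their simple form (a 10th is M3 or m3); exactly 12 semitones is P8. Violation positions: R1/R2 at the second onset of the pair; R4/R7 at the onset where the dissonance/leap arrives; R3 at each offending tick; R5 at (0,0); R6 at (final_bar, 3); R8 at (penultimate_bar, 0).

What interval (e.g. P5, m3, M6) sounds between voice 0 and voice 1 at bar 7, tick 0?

P8

voice 0=F3 voice 1=F4 -> P8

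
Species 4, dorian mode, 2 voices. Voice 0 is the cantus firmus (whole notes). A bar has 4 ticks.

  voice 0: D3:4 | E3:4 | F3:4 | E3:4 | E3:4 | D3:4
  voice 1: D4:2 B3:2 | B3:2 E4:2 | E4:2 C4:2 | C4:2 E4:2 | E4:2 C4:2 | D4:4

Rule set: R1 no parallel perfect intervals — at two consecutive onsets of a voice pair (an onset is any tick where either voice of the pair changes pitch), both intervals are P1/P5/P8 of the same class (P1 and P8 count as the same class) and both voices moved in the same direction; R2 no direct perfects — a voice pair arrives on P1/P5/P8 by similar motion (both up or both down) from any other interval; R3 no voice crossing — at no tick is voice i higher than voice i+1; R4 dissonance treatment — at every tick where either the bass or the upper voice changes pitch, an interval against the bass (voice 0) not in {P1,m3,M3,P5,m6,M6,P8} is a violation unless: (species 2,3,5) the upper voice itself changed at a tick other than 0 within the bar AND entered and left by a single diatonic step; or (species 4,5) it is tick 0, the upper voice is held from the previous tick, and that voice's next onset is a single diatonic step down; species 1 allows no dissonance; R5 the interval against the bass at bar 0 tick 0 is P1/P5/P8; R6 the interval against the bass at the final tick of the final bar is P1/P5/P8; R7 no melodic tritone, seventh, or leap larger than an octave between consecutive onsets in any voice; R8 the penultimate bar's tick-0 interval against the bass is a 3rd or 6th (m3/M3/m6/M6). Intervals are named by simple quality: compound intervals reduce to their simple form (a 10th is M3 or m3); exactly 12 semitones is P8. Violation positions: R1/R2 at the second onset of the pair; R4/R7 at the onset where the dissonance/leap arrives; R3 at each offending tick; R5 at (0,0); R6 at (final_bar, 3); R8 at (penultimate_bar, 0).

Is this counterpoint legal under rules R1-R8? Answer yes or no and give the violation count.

bar 0: v0=D3 v1=D4 (P8)
bar 1: v0=E3 v1=B3 (P5)
bar 2: v0=F3 v1=E4 (M7)
bar 3: v0=E3 v1=C4 (m6)
bar 4: v0=E3 v1=E4 (P8)
bar 5: v0=D3 v1=D4 (P8)
  R4 @ bar2.0: F3/E4 M7 untreated
  R8 @ bar4.0: penult P8 not 3rd/6th

No (2 violations)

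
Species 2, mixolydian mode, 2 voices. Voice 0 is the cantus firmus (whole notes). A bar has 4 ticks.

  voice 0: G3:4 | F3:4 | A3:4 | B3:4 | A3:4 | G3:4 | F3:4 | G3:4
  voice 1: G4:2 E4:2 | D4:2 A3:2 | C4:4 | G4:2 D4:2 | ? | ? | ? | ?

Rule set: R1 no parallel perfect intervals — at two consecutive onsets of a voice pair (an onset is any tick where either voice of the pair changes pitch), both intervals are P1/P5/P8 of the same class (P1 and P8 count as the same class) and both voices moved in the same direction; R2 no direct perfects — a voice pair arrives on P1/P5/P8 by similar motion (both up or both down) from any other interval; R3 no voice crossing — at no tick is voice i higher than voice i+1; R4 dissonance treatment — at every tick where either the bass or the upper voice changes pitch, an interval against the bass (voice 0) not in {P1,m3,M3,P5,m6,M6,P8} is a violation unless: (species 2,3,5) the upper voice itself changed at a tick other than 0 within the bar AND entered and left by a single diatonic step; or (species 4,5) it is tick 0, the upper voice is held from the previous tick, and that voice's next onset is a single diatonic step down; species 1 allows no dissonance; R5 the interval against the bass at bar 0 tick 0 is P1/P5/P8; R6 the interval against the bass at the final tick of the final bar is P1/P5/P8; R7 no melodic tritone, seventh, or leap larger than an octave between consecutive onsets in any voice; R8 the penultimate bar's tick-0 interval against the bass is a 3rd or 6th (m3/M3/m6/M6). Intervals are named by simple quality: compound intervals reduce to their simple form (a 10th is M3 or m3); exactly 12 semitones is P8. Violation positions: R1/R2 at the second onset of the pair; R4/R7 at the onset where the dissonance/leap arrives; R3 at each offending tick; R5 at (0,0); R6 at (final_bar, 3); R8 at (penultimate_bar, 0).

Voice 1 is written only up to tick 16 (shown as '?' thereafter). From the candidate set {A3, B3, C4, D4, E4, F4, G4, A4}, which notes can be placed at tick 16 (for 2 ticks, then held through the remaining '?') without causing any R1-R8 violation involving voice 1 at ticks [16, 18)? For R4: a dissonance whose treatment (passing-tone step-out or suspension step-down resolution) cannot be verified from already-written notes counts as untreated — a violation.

{A4, C4, E4, F4}

A3: violates R2
B3: violates R4
C4: legal
D4: violates R4
E4: legal
F4: legal
G4: violates R4
A4: legal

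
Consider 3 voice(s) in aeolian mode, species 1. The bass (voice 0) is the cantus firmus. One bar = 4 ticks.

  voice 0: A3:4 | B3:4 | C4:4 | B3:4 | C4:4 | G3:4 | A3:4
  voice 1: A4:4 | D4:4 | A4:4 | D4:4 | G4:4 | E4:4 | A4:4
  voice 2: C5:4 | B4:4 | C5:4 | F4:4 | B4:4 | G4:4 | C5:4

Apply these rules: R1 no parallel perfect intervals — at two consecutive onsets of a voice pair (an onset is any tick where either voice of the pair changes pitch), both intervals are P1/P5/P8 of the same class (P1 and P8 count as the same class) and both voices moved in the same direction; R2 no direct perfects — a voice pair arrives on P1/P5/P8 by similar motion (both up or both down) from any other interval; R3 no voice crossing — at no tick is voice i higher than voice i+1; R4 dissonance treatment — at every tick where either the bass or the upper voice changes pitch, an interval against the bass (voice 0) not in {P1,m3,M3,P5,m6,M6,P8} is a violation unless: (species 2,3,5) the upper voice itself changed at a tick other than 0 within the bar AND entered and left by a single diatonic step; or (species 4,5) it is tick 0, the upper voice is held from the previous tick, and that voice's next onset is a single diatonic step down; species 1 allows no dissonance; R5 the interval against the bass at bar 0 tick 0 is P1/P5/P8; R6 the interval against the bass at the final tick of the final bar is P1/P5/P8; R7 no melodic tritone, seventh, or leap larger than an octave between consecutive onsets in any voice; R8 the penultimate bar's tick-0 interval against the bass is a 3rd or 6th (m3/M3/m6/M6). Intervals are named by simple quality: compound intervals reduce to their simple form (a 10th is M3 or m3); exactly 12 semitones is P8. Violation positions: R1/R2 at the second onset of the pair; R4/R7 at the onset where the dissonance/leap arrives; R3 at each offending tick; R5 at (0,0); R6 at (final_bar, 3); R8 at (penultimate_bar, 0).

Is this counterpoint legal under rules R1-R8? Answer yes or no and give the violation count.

No (10 violations)

bar 0: v0=A3 v1=A4 v2=C5 (m3)
bar 1: v0=B3 v1=D4 v2=B4 (P8)
bar 2: v0=C4 v1=A4 v2=C5 (P8)
bar 3: v0=B3 v1=D4 v2=F4 (TT)
bar 4: v0=C4 v1=G4 v2=B4 (M7)
bar 5: v0=G3 v1=E4 v2=G4 (P8)
bar 6: v0=A3 v1=A4 v2=C5 (m3)
  R5 @ bar0.0: opens on m3
  R1 @ bar2.0: B3/B4 P8 -> C4/C5 P8 similar
  R4 @ bar3.0: B3/F4 TT untreated
  R2 @ bar4.0: B3/D4 m3 -> C4/G4 P5 similar
  R4 @ bar4.0: C4/B4 M7 untreated
  R7 @ bar4.0: F4->B4 leap 6st
  R2 @ bar5.0: C4/B4 M7 -> G3/G4 P8 similar
  R8 @ bar5.0: penult P8 not 3rd/6th
  R2 @ bar6.0: G3/E4 M6 -> A3/A4 P8 similar
  R6 @ bar6.3: closes on m3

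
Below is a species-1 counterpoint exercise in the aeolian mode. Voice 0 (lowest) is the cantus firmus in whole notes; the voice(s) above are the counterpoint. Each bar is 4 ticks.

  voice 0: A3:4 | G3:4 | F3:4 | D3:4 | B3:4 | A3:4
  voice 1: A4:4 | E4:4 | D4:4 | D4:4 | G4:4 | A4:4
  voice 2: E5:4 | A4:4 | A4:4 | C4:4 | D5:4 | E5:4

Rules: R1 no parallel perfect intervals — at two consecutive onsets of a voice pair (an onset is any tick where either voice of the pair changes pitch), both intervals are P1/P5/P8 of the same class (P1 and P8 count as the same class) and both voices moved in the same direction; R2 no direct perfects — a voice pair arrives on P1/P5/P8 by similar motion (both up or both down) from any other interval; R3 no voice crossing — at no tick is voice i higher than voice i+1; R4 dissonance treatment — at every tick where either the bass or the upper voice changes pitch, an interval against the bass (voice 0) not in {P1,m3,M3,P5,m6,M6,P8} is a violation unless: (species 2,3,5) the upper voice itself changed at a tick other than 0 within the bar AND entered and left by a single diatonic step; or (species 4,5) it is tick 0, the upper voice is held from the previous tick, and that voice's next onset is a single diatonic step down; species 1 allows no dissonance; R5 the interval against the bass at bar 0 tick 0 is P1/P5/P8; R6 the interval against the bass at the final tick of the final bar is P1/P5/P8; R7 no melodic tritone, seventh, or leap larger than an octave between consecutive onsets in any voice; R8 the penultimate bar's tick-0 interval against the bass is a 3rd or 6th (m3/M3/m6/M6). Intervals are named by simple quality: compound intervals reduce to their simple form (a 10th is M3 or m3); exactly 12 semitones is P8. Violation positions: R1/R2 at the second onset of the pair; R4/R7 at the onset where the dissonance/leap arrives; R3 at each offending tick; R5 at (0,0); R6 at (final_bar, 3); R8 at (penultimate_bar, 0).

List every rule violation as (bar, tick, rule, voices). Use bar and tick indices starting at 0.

bar 0: v0=A3 v1=A4 v2=E5 downbeat P5
bar 1: v0=G3 v1=E4 v2=A4 downbeat M2
bar 2: v0=F3 v1=D4 v2=A4 downbeat M3
bar 3: v0=D3 v1=D4 v2=C4 downbeat m7
bar 4: v0=B3 v1=G4 v2=D5 downbeat m3
bar 5: v0=A3 v1=A4 v2=E5 downbeat P5
  -> R4 @ bar 1 tick 0 v(0, 2): G3/A4 M2 untreated
  -> R3 @ bar 3 tick 0 v(1, 2): D4 above C4
  -> R4 @ bar 3 tick 0 v(0, 2): D3/C4 m7 untreated
  -> R3 @ bar 3 tick 1 v(1, 2): D4 above C4
  -> R3 @ bar 3 tick 2 v(1, 2): D4 above C4
  -> R3 @ bar 3 tick 3 v(1, 2): D4 above C4
  -> R2 @ bar 4 tick 0 v(1, 2): D4/C4 M2 -> G4/D5 P5 similar
  -> R7 @ bar 4 tick 0 v(2,): C4->D5 leap 14st
  -> R1 @ bar 5 tick 0 v(1, 2): G4/D5 P5 -> A4/E5 P5 similar

(1, 0, R4, (0, 2))
(3, 0, R3, (1, 2))
(3, 0, R4, (0, 2))
(3, 1, R3, (1, 2))
(3, 2, R3, (1, 2))
(3, 3, R3, (1, 2))
(4, 0, R2, (1, 2))
(4, 0, R7, (2,))
(5, 0, R1, (1, 2))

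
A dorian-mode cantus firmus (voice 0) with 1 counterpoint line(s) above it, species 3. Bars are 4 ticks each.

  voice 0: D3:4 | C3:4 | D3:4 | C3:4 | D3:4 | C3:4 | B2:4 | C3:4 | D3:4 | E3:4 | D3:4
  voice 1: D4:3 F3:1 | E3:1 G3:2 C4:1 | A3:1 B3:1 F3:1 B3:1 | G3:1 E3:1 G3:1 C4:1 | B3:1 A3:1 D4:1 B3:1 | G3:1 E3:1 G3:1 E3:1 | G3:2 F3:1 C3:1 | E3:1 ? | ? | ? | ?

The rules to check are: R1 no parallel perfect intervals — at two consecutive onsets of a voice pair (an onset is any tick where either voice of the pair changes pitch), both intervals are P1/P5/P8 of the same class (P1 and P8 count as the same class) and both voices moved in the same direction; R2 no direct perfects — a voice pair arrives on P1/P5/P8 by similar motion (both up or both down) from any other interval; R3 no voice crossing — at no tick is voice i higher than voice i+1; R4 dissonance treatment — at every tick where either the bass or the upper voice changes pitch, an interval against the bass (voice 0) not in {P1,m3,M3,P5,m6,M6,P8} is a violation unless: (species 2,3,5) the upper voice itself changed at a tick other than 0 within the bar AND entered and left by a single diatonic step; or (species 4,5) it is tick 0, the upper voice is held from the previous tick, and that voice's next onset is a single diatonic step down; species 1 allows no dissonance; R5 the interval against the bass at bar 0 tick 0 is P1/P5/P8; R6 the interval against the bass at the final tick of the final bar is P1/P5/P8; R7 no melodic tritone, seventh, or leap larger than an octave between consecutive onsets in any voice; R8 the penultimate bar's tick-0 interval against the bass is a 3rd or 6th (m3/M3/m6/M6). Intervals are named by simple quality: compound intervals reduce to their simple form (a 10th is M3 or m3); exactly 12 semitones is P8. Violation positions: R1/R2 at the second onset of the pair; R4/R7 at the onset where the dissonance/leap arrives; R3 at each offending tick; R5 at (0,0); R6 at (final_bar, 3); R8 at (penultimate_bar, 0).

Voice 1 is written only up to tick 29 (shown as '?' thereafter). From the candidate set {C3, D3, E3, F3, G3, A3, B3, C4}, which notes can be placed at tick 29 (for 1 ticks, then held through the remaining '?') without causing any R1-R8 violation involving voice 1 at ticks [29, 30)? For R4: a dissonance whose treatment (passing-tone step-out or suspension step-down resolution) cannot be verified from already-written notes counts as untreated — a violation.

C3: legal
D3: violates R4
E3: legal
F3: violates R4
G3: legal
A3: legal
B3: violates R4
C4: legal

{A3, C3, C4, E3, G3}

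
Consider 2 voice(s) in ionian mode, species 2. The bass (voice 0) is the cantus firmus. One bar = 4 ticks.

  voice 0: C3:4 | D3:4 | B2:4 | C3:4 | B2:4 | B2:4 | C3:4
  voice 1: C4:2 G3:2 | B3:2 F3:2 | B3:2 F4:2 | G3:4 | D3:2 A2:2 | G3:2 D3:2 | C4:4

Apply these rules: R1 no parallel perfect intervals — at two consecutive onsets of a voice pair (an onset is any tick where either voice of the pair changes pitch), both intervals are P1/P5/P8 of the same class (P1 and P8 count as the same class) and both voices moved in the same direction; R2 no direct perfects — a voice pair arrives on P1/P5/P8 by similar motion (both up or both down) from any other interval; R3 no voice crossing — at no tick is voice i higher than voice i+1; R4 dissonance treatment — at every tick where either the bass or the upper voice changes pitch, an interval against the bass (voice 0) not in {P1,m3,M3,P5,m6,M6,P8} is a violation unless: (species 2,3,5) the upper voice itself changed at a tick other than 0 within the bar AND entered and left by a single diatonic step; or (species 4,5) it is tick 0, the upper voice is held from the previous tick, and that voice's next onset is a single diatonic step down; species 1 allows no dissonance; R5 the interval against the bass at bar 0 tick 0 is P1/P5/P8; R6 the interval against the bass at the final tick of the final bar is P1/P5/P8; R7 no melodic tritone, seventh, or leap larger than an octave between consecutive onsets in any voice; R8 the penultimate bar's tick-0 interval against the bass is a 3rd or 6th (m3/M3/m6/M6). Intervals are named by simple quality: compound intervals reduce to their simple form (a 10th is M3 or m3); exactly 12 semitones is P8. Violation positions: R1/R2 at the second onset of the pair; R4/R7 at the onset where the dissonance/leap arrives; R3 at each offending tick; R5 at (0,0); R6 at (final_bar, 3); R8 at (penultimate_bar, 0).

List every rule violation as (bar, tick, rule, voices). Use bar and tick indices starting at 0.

bar 0: v0=C3 v1=C4 downbeat P8
bar 1: v0=D3 v1=B3 downbeat M6
bar 2: v0=B2 v1=B3 downbeat P8
bar 3: v0=C3 v1=G3 downbeat P5
bar 4: v0=B2 v1=D3 downbeat m3
bar 5: v0=B2 v1=G3 downbeat m6
bar 6: v0=C3 v1=C4 downbeat P8
  -> R7 @ bar 1 tick 2 v(1,): B3->F3 leap 6st
  -> R7 @ bar 2 tick 0 v(1,): F3->B3 leap 6st
  -> R4 @ bar 2 tick 2 v(0, 1): B2/F4 TT untreated
  -> R7 @ bar 2 tick 2 v(1,): B3->F4 leap 6st
  -> R7 @ bar 3 tick 0 v(1,): F4->G3 leap 10st
  -> R3 @ bar 4 tick 2 v(0, 1): B2 above A2
  -> R4 @ bar 4 tick 2 v(0, 1): B2/A2 M2 untreated
  -> R3 @ bar 4 tick 3 v(0, 1): B2 above A2
  -> R7 @ bar 5 tick 0 v(1,): A2->G3 leap 10st
  -> R2 @ bar 6 tick 0 v(0, 1): B2/D3 m3 -> C3/C4 P8 similar
  -> R7 @ bar 6 tick 0 v(1,): D3->C4 leap 10st

(1, 2, R7, (1,))
(2, 0, R7, (1,))
(2, 2, R4, (0, 1))
(2, 2, R7, (1,))
(3, 0, R7, (1,))
(4, 2, R3, (0, 1))
(4, 2, R4, (0, 1))
(4, 3, R3, (0, 1))
(5, 0, R7, (1,))
(6, 0, R2, (0, 1))
(6, 0, R7, (1,))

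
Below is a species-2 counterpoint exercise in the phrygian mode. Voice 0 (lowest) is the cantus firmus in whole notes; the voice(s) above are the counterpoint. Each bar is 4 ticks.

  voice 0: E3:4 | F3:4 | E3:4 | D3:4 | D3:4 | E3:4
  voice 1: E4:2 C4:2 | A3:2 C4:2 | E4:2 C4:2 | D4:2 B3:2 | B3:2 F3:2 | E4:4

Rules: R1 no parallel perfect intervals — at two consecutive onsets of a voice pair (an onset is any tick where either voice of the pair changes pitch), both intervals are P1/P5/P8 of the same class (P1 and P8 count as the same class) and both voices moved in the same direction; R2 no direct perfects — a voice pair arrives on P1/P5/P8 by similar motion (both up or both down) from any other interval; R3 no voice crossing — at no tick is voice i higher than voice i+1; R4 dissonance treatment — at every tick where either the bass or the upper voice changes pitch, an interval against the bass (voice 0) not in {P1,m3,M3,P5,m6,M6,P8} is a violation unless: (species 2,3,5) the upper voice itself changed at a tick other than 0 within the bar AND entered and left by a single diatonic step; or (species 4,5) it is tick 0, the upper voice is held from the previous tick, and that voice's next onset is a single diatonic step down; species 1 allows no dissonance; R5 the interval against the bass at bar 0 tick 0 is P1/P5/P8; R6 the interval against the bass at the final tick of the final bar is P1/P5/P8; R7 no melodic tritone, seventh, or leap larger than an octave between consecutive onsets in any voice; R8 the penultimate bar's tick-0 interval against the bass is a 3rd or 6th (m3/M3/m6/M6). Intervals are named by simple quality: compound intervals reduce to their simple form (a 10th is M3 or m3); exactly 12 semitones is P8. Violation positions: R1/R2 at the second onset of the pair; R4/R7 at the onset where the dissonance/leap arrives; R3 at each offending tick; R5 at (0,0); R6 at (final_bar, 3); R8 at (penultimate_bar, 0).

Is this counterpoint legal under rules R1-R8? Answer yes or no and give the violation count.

bar 0: v0=E3 v1=E4 (P8)
bar 1: v0=F3 v1=A3 (M3)
bar 2: v0=E3 v1=E4 (P8)
bar 3: v0=D3 v1=D4 (P8)
bar 4: v0=D3 v1=B3 (M6)
bar 5: v0=E3 v1=E4 (P8)
  R7 @ bar4.2: B3->F3 leap 6st
  R2 @ bar5.0: D3/F3 m3 -> E3/E4 P8 similar
  R7 @ bar5.0: F3->E4 leap 11st

No (3 violations)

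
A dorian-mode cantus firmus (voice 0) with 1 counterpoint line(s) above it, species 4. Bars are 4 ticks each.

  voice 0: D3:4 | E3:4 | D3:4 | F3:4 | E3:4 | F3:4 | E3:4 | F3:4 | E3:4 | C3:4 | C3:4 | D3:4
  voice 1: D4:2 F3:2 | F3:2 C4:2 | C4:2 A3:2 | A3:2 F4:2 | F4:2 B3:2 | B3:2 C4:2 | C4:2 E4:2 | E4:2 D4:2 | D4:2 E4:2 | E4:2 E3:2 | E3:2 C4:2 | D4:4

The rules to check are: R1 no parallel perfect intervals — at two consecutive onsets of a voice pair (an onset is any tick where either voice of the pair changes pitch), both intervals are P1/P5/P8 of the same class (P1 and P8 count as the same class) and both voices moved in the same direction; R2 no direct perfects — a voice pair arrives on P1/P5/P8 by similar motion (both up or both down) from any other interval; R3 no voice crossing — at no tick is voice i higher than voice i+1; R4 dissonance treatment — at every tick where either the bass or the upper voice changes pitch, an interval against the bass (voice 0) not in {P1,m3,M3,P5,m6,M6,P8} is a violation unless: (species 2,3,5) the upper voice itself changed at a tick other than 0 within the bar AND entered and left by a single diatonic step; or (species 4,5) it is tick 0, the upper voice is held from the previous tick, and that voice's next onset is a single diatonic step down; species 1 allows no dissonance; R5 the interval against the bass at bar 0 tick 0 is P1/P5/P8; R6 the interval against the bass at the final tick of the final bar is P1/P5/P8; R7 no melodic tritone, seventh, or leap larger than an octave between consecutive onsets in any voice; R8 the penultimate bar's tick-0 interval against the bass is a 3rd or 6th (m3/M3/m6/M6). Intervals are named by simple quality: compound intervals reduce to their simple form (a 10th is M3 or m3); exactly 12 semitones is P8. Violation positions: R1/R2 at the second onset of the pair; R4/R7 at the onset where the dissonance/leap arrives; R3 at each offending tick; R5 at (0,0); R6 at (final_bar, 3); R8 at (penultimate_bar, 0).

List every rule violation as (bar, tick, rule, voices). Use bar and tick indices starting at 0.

bar 0: v0=D3 v1=D4 downbeat P8
bar 1: v0=E3 v1=F3 downbeat m2
bar 2: v0=D3 v1=C4 downbeat m7
bar 3: v0=F3 v1=A3 downbeat M3
bar 4: v0=E3 v1=F4 downbeat m2
bar 5: v0=F3 v1=B3 downbeat TT
bar 6: v0=E3 v1=C4 downbeat m6
bar 7: v0=F3 v1=E4 downbeat M7
bar 8: v0=E3 v1=D4 downbeat m7
bar 9: v0=C3 v1=E4 downbeat M3
bar 10: v0=C3 v1=E3 downbeat M3
bar 11: v0=D3 v1=D4 downbeat P8
  -> R4 @ bar 1 tick 0 v(0, 1): E3/F3 m2 untreated
  -> R4 @ bar 2 tick 0 v(0, 1): D3/C4 m7 untreated
  -> R4 @ bar 4 tick 0 v(0, 1): E3/F4 m2 untreated
  -> R7 @ bar 4 tick 2 v(1,): F4->B3 leap 6st
  -> R4 @ bar 5 tick 0 v(0, 1): F3/B3 TT untreated
  -> R4 @ bar 8 tick 0 v(0, 1): E3/D4 m7 untreated
  -> R1 @ bar 11 tick 0 v(0, 1): C3/C4 P8 -> D3/D4 P8 similar

(1, 0, R4, (0, 1))
(2, 0, R4, (0, 1))
(4, 0, R4, (0, 1))
(4, 2, R7, (1,))
(5, 0, R4, (0, 1))
(8, 0, R4, (0, 1))
(11, 0, R1, (0, 1))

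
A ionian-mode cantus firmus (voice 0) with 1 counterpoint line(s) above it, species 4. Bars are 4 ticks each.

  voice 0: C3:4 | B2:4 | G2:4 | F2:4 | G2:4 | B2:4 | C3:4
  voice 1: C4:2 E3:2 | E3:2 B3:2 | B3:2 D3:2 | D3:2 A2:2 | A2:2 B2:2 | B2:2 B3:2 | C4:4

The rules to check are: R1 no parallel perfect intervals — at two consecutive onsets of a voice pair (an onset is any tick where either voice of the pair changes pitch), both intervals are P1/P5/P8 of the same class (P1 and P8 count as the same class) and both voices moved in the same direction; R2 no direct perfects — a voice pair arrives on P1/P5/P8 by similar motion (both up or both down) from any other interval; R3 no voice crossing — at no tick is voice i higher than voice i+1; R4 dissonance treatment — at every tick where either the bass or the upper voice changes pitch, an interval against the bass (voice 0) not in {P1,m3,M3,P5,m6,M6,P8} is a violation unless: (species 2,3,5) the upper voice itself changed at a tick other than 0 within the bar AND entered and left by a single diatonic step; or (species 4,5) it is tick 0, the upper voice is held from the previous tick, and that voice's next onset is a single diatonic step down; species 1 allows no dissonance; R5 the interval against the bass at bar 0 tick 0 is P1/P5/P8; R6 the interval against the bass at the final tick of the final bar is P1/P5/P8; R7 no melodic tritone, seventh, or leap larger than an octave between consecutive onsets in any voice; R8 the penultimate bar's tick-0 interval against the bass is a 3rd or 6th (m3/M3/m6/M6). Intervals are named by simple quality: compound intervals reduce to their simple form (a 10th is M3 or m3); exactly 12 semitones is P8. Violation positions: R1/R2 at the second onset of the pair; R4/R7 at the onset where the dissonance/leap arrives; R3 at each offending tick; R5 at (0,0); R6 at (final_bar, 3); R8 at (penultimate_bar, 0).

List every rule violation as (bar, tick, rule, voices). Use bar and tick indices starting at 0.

bar 0: v0=C3 v1=C4 downbeat P8
bar 1: v0=B2 v1=E3 downbeat P4
bar 2: v0=G2 v1=B3 downbeat M3
bar 3: v0=F2 v1=D3 downbeat M6
bar 4: v0=G2 v1=A2 downbeat M2
bar 5: v0=B2 v1=B2 downbeat P1
bar 6: v0=C3 v1=C4 downbeat P8
  -> R4 @ bar 1 tick 0 v(0, 1): B2/E3 P4 untreated
  -> R4 @ bar 4 tick 0 v(0, 1): G2/A2 M2 untreated
  -> R8 @ bar 5 tick 0 v(0, 1): penult P1 not 3rd/6th
  -> R1 @ bar 6 tick 0 v(0, 1): B2/B3 P8 -> C3/C4 P8 similar

(1, 0, R4, (0, 1))
(4, 0, R4, (0, 1))
(5, 0, R8, (0, 1))
(6, 0, R1, (0, 1))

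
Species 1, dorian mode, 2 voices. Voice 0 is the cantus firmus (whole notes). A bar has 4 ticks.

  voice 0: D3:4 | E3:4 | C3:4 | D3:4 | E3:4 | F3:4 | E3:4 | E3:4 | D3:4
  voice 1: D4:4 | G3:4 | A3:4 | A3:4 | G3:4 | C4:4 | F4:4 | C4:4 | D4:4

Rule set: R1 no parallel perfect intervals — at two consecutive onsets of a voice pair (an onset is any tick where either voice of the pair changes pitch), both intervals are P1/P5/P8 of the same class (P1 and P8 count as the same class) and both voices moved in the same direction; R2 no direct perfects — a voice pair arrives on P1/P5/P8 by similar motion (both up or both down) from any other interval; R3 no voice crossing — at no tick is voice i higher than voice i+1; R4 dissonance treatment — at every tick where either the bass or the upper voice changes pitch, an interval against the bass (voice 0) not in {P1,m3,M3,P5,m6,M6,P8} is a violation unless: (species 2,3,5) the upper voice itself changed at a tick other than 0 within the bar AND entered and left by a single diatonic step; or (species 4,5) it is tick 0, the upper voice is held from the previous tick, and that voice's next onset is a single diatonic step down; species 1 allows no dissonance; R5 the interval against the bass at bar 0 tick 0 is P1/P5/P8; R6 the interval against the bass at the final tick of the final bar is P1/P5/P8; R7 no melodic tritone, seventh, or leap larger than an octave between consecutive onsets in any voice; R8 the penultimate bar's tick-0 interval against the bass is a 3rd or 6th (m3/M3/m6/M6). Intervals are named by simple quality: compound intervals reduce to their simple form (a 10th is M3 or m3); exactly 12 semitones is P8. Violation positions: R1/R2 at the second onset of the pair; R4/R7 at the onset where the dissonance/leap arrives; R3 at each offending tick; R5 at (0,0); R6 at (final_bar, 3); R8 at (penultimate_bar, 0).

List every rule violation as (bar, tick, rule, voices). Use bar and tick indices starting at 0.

(5, 0, R2, (0, 1))
(6, 0, R4, (0, 1))

bar 0: v0=D3 v1=D4 downbeat P8
bar 1: v0=E3 v1=G3 downbeat m3
bar 2: v0=C3 v1=A3 downbeat M6
bar 3: v0=D3 v1=A3 downbeat P5
bar 4: v0=E3 v1=G3 downbeat m3
bar 5: v0=F3 v1=C4 downbeat P5
bar 6: v0=E3 v1=F4 downbeat m2
bar 7: v0=E3 v1=C4 downbeat m6
bar 8: v0=D3 v1=D4 downbeat P8
  -> R2 @ bar 5 tick 0 v(0, 1): E3/G3 m3 -> F3/C4 P5 similar
  -> R4 @ bar 6 tick 0 v(0, 1): E3/F4 m2 untreated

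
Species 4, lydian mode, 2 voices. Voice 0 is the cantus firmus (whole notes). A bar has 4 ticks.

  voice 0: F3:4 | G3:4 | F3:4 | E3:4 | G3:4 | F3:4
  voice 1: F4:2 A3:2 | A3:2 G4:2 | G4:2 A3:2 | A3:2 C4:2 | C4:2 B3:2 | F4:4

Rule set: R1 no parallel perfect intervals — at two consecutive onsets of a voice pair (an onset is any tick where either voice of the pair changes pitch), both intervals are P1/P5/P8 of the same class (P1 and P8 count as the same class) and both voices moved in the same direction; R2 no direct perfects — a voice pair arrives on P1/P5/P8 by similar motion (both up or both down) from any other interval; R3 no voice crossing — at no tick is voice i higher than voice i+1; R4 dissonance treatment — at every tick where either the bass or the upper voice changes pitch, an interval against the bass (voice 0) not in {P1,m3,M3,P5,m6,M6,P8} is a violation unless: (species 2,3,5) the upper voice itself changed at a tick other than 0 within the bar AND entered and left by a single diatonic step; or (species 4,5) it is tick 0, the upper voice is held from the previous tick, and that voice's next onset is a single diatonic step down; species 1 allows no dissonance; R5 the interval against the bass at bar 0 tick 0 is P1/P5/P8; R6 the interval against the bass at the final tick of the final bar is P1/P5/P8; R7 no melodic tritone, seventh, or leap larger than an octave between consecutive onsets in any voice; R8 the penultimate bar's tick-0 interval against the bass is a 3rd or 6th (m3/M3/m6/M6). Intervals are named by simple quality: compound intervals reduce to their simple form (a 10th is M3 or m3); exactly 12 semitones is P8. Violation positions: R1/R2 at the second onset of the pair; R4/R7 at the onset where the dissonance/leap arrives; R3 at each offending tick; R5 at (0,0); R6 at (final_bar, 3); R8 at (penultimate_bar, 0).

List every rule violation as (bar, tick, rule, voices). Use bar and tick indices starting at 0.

bar 0: v0=F3 v1=F4 downbeat P8
bar 1: v0=G3 v1=A3 downbeat M2
bar 2: v0=F3 v1=G4 downbeat M2
bar 3: v0=E3 v1=A3 downbeat P4
bar 4: v0=G3 v1=C4 downbeat P4
bar 5: v0=F3 v1=F4 downbeat P8
  -> R4 @ bar 1 tick 0 v(0, 1): G3/A3 M2 untreated
  -> R7 @ bar 1 tick 2 v(1,): A3->G4 leap 10st
  -> R4 @ bar 2 tick 0 v(0, 1): F3/G4 M2 untreated
  -> R7 @ bar 2 tick 2 v(1,): G4->A3 leap 10st
  -> R4 @ bar 3 tick 0 v(0, 1): E3/A3 P4 untreated
  -> R8 @ bar 4 tick 0 v(0, 1): penult P4 not 3rd/6th
  -> R7 @ bar 5 tick 0 v(1,): B3->F4 leap 6st

(1, 0, R4, (0, 1))
(1, 2, R7, (1,))
(2, 0, R4, (0, 1))
(2, 2, R7, (1,))
(3, 0, R4, (0, 1))
(4, 0, R8, (0, 1))
(5, 0, R7, (1,))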